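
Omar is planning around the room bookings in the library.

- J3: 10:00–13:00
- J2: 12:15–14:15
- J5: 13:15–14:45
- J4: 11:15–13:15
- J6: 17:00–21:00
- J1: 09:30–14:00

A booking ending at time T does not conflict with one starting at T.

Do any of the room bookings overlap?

Yes

Sorted by start: J1, J3, J4, J2, J5, J6.
J3 starts before J1 ends → J1 and J3 overlap.
That's a conflict, so the schedule is not conflict-free.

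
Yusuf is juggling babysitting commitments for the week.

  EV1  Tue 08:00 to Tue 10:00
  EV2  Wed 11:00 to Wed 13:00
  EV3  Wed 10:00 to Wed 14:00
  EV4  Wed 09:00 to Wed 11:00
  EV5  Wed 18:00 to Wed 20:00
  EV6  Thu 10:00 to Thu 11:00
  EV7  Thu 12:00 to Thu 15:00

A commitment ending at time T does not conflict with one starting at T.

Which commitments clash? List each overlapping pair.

Sorted by start: EV1, EV4, EV3, EV2, EV5, EV6, EV7.
EV4 starts after EV1 ends, so EV1 has no further overlaps.
EV3 starts before EV4 ends → EV4 and EV3 overlap.
EV2 starts exactly when EV4 ends (back-to-back, no overlap), so EV4 has no further overlaps.
EV2 starts before EV3 ends → EV3 and EV2 overlap.
EV5 starts after EV3 ends, so EV3 has no further overlaps.
EV5 starts after EV2 ends, so EV2 has no further overlaps.
EV6 starts after EV5 ends, so EV5 has no further overlaps.
EV7 starts after EV6 ends.

EV2 & EV3, EV3 & EV4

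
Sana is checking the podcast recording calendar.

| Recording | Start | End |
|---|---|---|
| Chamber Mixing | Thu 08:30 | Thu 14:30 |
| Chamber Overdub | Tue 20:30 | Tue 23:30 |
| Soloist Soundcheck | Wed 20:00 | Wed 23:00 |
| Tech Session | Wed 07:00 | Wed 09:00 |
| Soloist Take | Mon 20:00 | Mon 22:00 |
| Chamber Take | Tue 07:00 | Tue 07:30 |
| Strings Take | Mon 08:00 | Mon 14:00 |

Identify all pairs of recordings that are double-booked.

Two intervals overlap when each starts before the other ends.
Sorted by start: Strings Take, Soloist Take, Chamber Take, Chamber Overdub, Tech Session, Soloist Soundcheck, Chamber Mixing.
Soloist Take starts after Strings Take ends — done with Strings Take.
Chamber Take starts after Soloist Take ends — done with Soloist Take.
Chamber Overdub starts after Chamber Take ends — done with Chamber Take.
Tech Session starts after Chamber Overdub ends — done with Chamber Overdub.
Soloist Soundcheck starts after Tech Session ends — done with Tech Session.
Chamber Mixing starts after Soloist Soundcheck ends.

none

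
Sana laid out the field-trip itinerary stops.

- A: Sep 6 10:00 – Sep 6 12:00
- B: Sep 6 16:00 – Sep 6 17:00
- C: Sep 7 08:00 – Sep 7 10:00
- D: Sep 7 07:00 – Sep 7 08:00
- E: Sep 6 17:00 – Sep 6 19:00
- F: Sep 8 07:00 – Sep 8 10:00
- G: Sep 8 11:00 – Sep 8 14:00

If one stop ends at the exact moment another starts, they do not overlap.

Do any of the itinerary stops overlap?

Two intervals overlap when each starts before the other ends.
Sorted by start: A, B, E, D, C, F, G.
B starts after A ends — done with A.
E starts exactly when B ends (back-to-back, no overlap) — done with B.
D starts after E ends — done with E.
C starts exactly when D ends (back-to-back, no overlap) — done with D.
F starts after C ends — done with C.
G starts after F ends.
Every pair is clear; the schedule has no overlaps.

No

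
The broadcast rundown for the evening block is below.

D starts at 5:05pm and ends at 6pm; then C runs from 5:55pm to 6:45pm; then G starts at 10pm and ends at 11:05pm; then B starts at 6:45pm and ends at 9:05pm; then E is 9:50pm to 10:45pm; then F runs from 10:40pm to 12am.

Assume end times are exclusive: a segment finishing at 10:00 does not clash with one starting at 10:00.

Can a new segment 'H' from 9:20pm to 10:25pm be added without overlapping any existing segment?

No — it overlaps E, G

D: ends 6pm at or before H starts 9:20pm → clear.
C: ends 6:45pm at or before H starts 9:20pm → clear.
B: ends 9:05pm at or before H starts 9:20pm → clear.
E: starts 9:50pm before H ends 10:25pm, and ends 10:45pm after H starts 9:20pm → overlap.
G: starts 10pm before H ends 10:25pm, and ends 11:05pm after H starts 9:20pm → overlap.
F: starts 10:40pm at or after H ends 10:25pm → clear.
H overlaps E, G.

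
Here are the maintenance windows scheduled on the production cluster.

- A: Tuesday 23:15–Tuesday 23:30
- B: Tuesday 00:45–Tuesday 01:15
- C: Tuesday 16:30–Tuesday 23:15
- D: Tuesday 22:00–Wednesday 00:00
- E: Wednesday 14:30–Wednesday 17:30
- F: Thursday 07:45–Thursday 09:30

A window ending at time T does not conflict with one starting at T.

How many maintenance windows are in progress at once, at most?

Sort all start/end points and keep a running count:
Tuesday 00:45 start B → 1
Tuesday 01:15 end B → 0
Tuesday 16:30 start C → 1
Tuesday 22:00 start D → 2
Tuesday 23:15 end C → 1
Tuesday 23:15 start A → 2
Tuesday 23:30 end A → 1
Wednesday 00:00 end D → 0
Wednesday 14:30 start E → 1
Wednesday 17:30 end E → 0
Thursday 07:45 start F → 1
Thursday 09:30 end F → 0
Peak is 2, at Tuesday 22:00 (C, D).

2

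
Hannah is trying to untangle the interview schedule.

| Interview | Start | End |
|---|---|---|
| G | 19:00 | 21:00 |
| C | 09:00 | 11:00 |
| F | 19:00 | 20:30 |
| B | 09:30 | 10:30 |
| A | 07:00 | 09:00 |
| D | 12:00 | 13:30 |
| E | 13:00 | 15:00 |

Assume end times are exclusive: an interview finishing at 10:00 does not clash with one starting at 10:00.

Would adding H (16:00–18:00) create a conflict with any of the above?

No — it doesn't clash with anything

A: ends 09:00 at or before H starts 16:00 → clear.
C: ends 11:00 at or before H starts 16:00 → clear.
B: ends 10:30 at or before H starts 16:00 → clear.
D: ends 13:30 at or before H starts 16:00 → clear.
E: ends 15:00 at or before H starts 16:00 → clear.
F: starts 19:00 at or after H ends 18:00 → clear.
G: starts 19:00 at or after H ends 18:00 → clear.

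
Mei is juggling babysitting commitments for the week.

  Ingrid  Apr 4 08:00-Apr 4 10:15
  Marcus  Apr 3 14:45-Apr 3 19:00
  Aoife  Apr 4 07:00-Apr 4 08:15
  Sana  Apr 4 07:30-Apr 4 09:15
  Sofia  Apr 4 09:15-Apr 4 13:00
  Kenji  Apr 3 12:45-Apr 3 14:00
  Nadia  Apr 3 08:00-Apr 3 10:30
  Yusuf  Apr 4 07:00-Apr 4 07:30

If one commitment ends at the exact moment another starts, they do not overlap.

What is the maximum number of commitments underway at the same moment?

3

Sweep the timeline, counting +1 at each start and −1 at each end (ends before starts at a tie):
Apr 3 08:00 start Nadia → 1
Apr 3 10:30 end Nadia → 0
Apr 3 12:45 start Kenji → 1
Apr 3 14:00 end Kenji → 0
Apr 3 14:45 start Marcus → 1
Apr 3 19:00 end Marcus → 0
Apr 4 07:00 start Aoife → 1
Apr 4 07:00 start Yusuf → 2
Apr 4 07:30 end Yusuf → 1
Apr 4 07:30 start Sana → 2
Apr 4 08:00 start Ingrid → 3
Apr 4 08:15 end Aoife → 2
Apr 4 09:15 end Sana → 1
Apr 4 09:15 start Sofia → 2
Apr 4 10:15 end Ingrid → 1
Apr 4 13:00 end Sofia → 0
Peak is 3, at Apr 4 08:00 (Aoife, Ingrid, Sana).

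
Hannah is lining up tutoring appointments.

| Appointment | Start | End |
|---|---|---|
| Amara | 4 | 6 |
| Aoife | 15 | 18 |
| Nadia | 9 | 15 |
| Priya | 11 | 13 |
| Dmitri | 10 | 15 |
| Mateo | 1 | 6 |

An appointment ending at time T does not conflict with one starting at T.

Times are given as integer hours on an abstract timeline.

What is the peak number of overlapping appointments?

Sort all start/end points and keep a running count:
1 start Mateo → 1
4 start Amara → 2
6 end Amara → 1
6 end Mateo → 0
9 start Nadia → 1
10 start Dmitri → 2
11 start Priya → 3
13 end Priya → 2
15 end Dmitri → 1
15 end Nadia → 0
15 start Aoife → 1
18 end Aoife → 0
Peak is 3, at 11 (Dmitri, Nadia, Priya).

3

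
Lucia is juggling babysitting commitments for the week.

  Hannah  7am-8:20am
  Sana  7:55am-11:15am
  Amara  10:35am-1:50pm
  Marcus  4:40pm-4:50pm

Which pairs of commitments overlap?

Amara & Sana, Hannah & Sana

Sorted by start: Hannah, Sana, Amara, Marcus.
Sana starts before Hannah ends → Hannah and Sana overlap.
Amara starts after Hannah ends — done with Hannah.
Amara starts before Sana ends → Sana and Amara overlap.
Marcus starts after Sana ends.
Marcus starts after Amara ends.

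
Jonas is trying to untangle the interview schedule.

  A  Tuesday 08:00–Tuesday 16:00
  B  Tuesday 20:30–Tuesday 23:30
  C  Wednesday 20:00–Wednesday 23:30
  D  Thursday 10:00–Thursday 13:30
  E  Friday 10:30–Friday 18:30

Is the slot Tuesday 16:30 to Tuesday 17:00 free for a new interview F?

A: ends Tuesday 16:00 at or before F starts Tuesday 16:30 → clear.
B: starts Tuesday 20:30 at or after F ends Tuesday 17:00 → clear.
C: starts Wednesday 20:00 at or after F ends Tuesday 17:00 → clear.
D: starts Thursday 10:00 at or after F ends Tuesday 17:00 → clear.
E: starts Friday 10:30 at or after F ends Tuesday 17:00 → clear.

Yes — the slot is free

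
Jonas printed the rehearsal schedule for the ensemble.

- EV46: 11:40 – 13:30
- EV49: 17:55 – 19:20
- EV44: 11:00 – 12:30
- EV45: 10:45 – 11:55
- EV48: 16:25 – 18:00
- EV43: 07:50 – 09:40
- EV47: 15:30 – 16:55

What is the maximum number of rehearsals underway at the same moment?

3

Walk through starts and ends in time order (an end at T is processed before a start at T):
07:50 start EV43 → 1
09:40 end EV43 → 0
10:45 start EV45 → 1
11:00 start EV44 → 2
11:40 start EV46 → 3
11:55 end EV45 → 2
12:30 end EV44 → 1
13:30 end EV46 → 0
15:30 start EV47 → 1
16:25 start EV48 → 2
16:55 end EV47 → 1
17:55 start EV49 → 2
18:00 end EV48 → 1
19:20 end EV49 → 0
Peak is 3, at 11:40 (EV44, EV45, EV46).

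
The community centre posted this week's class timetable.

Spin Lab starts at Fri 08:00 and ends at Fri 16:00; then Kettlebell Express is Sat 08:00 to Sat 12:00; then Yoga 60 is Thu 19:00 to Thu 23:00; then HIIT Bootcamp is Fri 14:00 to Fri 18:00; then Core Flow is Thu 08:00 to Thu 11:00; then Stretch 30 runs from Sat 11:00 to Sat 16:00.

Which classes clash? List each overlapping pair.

HIIT Bootcamp & Spin Lab, Kettlebell Express & Stretch 30

Sorted by start: Core Flow, Yoga 60, Spin Lab, HIIT Bootcamp, Kettlebell Express, Stretch 30.
Yoga 60 starts after Core Flow ends, so Core Flow has no further overlaps.
Spin Lab starts after Yoga 60 ends, so Yoga 60 has no further overlaps.
HIIT Bootcamp starts before Spin Lab ends → Spin Lab and HIIT Bootcamp overlap.
Kettlebell Express starts after Spin Lab ends, so Spin Lab has no further overlaps.
Kettlebell Express starts after HIIT Bootcamp ends, so HIIT Bootcamp has no further overlaps.
Stretch 30 starts before Kettlebell Express ends → Kettlebell Express and Stretch 30 overlap.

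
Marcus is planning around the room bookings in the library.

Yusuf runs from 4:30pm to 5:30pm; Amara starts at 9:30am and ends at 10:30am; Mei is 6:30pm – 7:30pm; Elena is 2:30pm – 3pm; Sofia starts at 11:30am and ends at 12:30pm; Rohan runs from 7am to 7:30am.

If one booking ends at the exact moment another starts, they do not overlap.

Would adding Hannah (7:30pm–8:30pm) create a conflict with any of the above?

No — it doesn't clash with anything

Rohan: ends 7:30am at or before Hannah starts 7:30pm → clear.
Amara: ends 10:30am at or before Hannah starts 7:30pm → clear.
Sofia: ends 12:30pm at or before Hannah starts 7:30pm → clear.
Elena: ends 3pm at or before Hannah starts 7:30pm → clear.
Yusuf: ends 5:30pm at or before Hannah starts 7:30pm → clear.
Mei: ends 7:30pm at or before Hannah starts 7:30pm → clear.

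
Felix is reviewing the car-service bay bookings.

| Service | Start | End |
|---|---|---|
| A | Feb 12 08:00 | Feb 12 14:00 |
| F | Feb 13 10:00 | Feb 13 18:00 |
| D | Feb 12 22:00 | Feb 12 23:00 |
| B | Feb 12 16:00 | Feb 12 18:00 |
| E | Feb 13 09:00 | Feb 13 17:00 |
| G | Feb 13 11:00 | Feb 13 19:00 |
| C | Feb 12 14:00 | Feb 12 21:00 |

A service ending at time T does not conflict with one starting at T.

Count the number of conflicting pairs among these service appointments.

Sorted by start: A, C, B, D, E, F, G.
C starts exactly when A ends (back-to-back, no overlap), so A has no further overlaps.
B starts before C ends → C and B overlap.
D starts after C ends, so C has no further overlaps.
D starts after B ends, so B has no further overlaps.
E starts after D ends, so D has no further overlaps.
F starts before E ends → E and F overlap.
G starts before E ends → E and G overlap.
G starts before F ends → F and G overlap.
Overlapping pairs: B & C, E & F, E & G, F & G — 4 in total.

4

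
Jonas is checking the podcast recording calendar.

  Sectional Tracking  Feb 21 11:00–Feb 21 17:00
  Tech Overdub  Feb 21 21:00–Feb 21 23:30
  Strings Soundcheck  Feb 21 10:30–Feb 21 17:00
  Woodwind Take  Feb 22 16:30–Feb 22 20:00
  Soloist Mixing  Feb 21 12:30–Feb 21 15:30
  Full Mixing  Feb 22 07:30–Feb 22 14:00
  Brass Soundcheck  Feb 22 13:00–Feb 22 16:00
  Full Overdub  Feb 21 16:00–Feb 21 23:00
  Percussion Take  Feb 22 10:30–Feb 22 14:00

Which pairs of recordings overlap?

Brass Soundcheck & Full Mixing, Brass Soundcheck & Percussion Take, Full Mixing & Percussion Take, Full Overdub & Sectional Tracking, Full Overdub & Strings Soundcheck, Full Overdub & Tech Overdub, Sectional Tracking & Soloist Mixing, Sectional Tracking & Strings Soundcheck, Soloist Mixing & Strings Soundcheck

Sorted by start: Strings Soundcheck, Sectional Tracking, Soloist Mixing, Full Overdub, Tech Overdub, Full Mixing, Percussion Take, Brass Soundcheck, Woodwind Take.
Sectional Tracking starts before Strings Soundcheck ends → Strings Soundcheck and Sectional Tracking overlap.
Soloist Mixing starts before Strings Soundcheck ends → Strings Soundcheck and Soloist Mixing overlap.
Full Overdub starts before Strings Soundcheck ends → Strings Soundcheck and Full Overdub overlap.
Tech Overdub starts after Strings Soundcheck ends, so nothing later overlaps Strings Soundcheck either.
Soloist Mixing starts before Sectional Tracking ends → Sectional Tracking and Soloist Mixing overlap.
Full Overdub starts before Sectional Tracking ends → Sectional Tracking and Full Overdub overlap.
Tech Overdub starts after Sectional Tracking ends, so nothing later overlaps Sectional Tracking either.
Full Overdub starts after Soloist Mixing ends, so nothing later overlaps Soloist Mixing either.
Tech Overdub starts before Full Overdub ends → Full Overdub and Tech Overdub overlap.
Full Mixing starts after Full Overdub ends, so nothing later overlaps Full Overdub either.
Full Mixing starts after Tech Overdub ends, so nothing later overlaps Tech Overdub either.
Percussion Take starts before Full Mixing ends → Full Mixing and Percussion Take overlap.
Brass Soundcheck starts before Full Mixing ends → Full Mixing and Brass Soundcheck overlap.
Woodwind Take starts after Full Mixing ends.
Brass Soundcheck starts before Percussion Take ends → Percussion Take and Brass Soundcheck overlap.
Woodwind Take starts after Percussion Take ends.
Woodwind Take starts after Brass Soundcheck ends.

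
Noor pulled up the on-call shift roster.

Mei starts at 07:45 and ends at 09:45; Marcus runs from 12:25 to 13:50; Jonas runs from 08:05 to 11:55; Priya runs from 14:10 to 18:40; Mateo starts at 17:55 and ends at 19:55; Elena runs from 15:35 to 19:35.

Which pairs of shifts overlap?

Elena & Mateo, Elena & Priya, Jonas & Mei, Mateo & Priya

Sorted by start: Mei, Jonas, Marcus, Priya, Elena, Mateo.
Jonas starts before Mei ends → Mei and Jonas overlap.
Marcus starts after Mei ends, so nothing later overlaps Mei either.
Marcus starts after Jonas ends, so nothing later overlaps Jonas either.
Priya starts after Marcus ends, so nothing later overlaps Marcus either.
Elena starts before Priya ends → Priya and Elena overlap.
Mateo starts before Priya ends → Priya and Mateo overlap.
Mateo starts before Elena ends → Elena and Mateo overlap.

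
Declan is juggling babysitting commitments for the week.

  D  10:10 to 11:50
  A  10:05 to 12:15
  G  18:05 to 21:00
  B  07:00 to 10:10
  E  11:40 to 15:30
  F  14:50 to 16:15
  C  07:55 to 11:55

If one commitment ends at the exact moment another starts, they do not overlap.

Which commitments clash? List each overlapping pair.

Check each pair: they overlap iff neither finishes before the other starts.
Sorted by start: B, C, A, D, E, F, G.
C starts before B ends → B and C overlap.
A starts before B ends → B and A overlap.
D starts exactly when B ends (back-to-back, no overlap), so nothing later overlaps B either.
A starts before C ends → C and A overlap.
D starts before C ends → C and D overlap.
E starts before C ends → C and E overlap.
F starts after C ends, so nothing later overlaps C either.
D starts before A ends → A and D overlap.
E starts before A ends → A and E overlap.
F starts after A ends, so nothing later overlaps A either.
E starts before D ends → D and E overlap.
F starts after D ends, so nothing later overlaps D either.
F starts before E ends → E and F overlap.
G starts after E ends.
G starts after F ends.

A & B, A & C, A & D, A & E, B & C, C & D, C & E, D & E, E & F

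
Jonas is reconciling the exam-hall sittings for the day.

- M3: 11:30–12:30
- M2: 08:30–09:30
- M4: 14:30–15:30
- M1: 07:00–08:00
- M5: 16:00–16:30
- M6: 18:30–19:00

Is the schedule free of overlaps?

Yes

Sorted by start: M1, M2, M3, M4, M5, M6.
M2 starts after M1 ends, so nothing later overlaps M1 either.
M3 starts after M2 ends, so nothing later overlaps M2 either.
M4 starts after M3 ends, so nothing later overlaps M3 either.
M5 starts after M4 ends, so nothing later overlaps M4 either.
M6 starts after M5 ends.
Every pair is clear; the schedule has no overlaps.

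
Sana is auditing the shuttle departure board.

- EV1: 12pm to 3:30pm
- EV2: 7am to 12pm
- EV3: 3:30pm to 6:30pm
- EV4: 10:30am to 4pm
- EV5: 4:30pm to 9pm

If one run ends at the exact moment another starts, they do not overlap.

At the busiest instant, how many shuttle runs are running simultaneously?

2

Sort all start/end points and keep a running count:
7am start EV2 → 1
10:30am start EV4 → 2
12pm end EV2 → 1
12pm start EV1 → 2
3:30pm end EV1 → 1
3:30pm start EV3 → 2
4pm end EV4 → 1
4:30pm start EV5 → 2
6:30pm end EV3 → 1
9pm end EV5 → 0
Peak is 2, at 10:30am (EV2, EV4).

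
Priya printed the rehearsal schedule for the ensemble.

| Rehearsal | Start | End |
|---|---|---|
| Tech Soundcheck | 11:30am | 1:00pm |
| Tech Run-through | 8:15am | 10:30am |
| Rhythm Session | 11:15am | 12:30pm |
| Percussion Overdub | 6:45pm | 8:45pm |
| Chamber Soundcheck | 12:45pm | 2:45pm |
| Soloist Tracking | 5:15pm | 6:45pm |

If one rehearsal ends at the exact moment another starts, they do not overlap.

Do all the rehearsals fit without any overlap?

Sorted by start: Tech Run-through, Rhythm Session, Tech Soundcheck, Chamber Soundcheck, Soloist Tracking, Percussion Overdub.
Rhythm Session starts after Tech Run-through ends — done with Tech Run-through.
Tech Soundcheck starts before Rhythm Session ends → Rhythm Session and Tech Soundcheck overlap.
That's a conflict, so the schedule is not conflict-free.

No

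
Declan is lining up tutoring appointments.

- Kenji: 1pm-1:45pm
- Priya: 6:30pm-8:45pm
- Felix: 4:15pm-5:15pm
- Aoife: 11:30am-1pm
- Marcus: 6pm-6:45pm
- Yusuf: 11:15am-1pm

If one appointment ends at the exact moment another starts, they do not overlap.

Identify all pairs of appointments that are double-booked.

Sorted by start: Yusuf, Aoife, Kenji, Felix, Marcus, Priya.
Aoife starts before Yusuf ends → Yusuf and Aoife overlap.
Kenji starts exactly when Yusuf ends (back-to-back, no overlap), so Yusuf has no further overlaps.
Kenji starts exactly when Aoife ends (back-to-back, no overlap), so Aoife has no further overlaps.
Felix starts after Kenji ends, so Kenji has no further overlaps.
Marcus starts after Felix ends, so Felix has no further overlaps.
Priya starts before Marcus ends → Marcus and Priya overlap.

Aoife & Yusuf, Marcus & Priya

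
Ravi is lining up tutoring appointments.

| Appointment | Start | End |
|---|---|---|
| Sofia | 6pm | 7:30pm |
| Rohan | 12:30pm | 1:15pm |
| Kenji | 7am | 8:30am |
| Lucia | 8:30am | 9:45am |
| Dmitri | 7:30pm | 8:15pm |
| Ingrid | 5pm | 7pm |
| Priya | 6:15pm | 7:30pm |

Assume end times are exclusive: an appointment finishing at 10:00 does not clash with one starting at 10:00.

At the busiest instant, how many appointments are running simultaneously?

3

Sweep the timeline, counting +1 at each start and −1 at each end (ends before starts at a tie):
7am start Kenji → 1
8:30am end Kenji → 0
8:30am start Lucia → 1
9:45am end Lucia → 0
12:30pm start Rohan → 1
1:15pm end Rohan → 0
5pm start Ingrid → 1
6pm start Sofia → 2
6:15pm start Priya → 3
7pm end Ingrid → 2
7:30pm end Priya → 1
7:30pm end Sofia → 0
7:30pm start Dmitri → 1
8:15pm end Dmitri → 0
Peak is 3, at 6:15pm (Ingrid, Priya, Sofia).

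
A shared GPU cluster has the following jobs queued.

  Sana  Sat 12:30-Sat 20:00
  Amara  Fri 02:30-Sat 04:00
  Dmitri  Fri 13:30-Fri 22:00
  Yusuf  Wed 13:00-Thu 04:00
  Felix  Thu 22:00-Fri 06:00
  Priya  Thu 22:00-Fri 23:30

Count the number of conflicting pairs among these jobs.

5

Sorted by start: Yusuf, Felix, Priya, Amara, Dmitri, Sana.
Felix starts after Yusuf ends; Yusuf is clear from here.
Priya starts before Felix ends → Felix and Priya overlap.
Amara starts before Felix ends → Felix and Amara overlap.
Dmitri starts after Felix ends; Felix is clear from here.
Amara starts before Priya ends → Priya and Amara overlap.
Dmitri starts before Priya ends → Priya and Dmitri overlap.
Sana starts after Priya ends.
Dmitri starts before Amara ends → Amara and Dmitri overlap.
Sana starts after Amara ends.
Sana starts after Dmitri ends.
Overlapping pairs: Amara & Dmitri, Amara & Felix, Amara & Priya, Dmitri & Priya, Felix & Priya — 5 in total.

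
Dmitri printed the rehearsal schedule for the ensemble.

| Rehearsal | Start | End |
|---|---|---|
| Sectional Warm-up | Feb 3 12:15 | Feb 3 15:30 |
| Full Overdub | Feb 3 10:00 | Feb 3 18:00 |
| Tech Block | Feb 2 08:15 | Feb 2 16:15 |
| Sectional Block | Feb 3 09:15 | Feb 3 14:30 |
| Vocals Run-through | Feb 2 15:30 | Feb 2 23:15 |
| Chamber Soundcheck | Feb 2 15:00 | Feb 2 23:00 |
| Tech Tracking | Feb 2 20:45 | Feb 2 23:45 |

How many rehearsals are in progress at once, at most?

3

Walk through starts and ends in time order (an end at T is processed before a start at T):
Feb 2 08:15 start Tech Block → 1
Feb 2 15:00 start Chamber Soundcheck → 2
Feb 2 15:30 start Vocals Run-through → 3
Feb 2 16:15 end Tech Block → 2
Feb 2 20:45 start Tech Tracking → 3
Feb 2 23:00 end Chamber Soundcheck → 2
Feb 2 23:15 end Vocals Run-through → 1
Feb 2 23:45 end Tech Tracking → 0
Feb 3 09:15 start Sectional Block → 1
Feb 3 10:00 start Full Overdub → 2
Feb 3 12:15 start Sectional Warm-up → 3
Feb 3 14:30 end Sectional Block → 2
Feb 3 15:30 end Sectional Warm-up → 1
Feb 3 18:00 end Full Overdub → 0
Peak is 3, at Feb 2 15:30 (Chamber Soundcheck, Tech Block, Vocals Run-through).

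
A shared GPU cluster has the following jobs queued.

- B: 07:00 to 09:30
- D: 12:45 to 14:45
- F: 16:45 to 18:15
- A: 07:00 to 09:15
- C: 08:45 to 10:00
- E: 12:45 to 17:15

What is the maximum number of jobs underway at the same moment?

3

Sweep the timeline, counting +1 at each start and −1 at each end (ends before starts at a tie):
07:00 start A → 1
07:00 start B → 2
08:45 start C → 3
09:15 end A → 2
09:30 end B → 1
10:00 end C → 0
12:45 start D → 1
12:45 start E → 2
14:45 end D → 1
16:45 start F → 2
17:15 end E → 1
18:15 end F → 0
Peak is 3, at 08:45 (A, B, C).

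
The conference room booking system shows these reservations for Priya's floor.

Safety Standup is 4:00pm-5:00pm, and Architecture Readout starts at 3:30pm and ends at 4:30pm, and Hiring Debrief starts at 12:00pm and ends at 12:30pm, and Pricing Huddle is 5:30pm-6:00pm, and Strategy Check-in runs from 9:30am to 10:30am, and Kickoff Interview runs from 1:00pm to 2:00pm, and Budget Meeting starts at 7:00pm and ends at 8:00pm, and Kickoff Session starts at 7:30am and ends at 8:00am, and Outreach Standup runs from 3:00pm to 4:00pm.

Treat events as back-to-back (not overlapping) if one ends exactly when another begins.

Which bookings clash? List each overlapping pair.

Sorted by start: Kickoff Session, Strategy Check-in, Hiring Debrief, Kickoff Interview, Outreach Standup, Architecture Readout, Safety Standup, Pricing Huddle, Budget Meeting.
Strategy Check-in starts after Kickoff Session ends; Kickoff Session is clear from here.
Hiring Debrief starts after Strategy Check-in ends; Strategy Check-in is clear from here.
Kickoff Interview starts after Hiring Debrief ends; Hiring Debrief is clear from here.
Outreach Standup starts after Kickoff Interview ends; Kickoff Interview is clear from here.
Architecture Readout starts before Outreach Standup ends → Outreach Standup and Architecture Readout overlap.
Safety Standup starts exactly when Outreach Standup ends (back-to-back, no overlap); Outreach Standup is clear from here.
Safety Standup starts before Architecture Readout ends → Architecture Readout and Safety Standup overlap.
Pricing Huddle starts after Architecture Readout ends; Architecture Readout is clear from here.
Pricing Huddle starts after Safety Standup ends; Safety Standup is clear from here.
Budget Meeting starts after Pricing Huddle ends.

Architecture Readout & Outreach Standup, Architecture Readout & Safety Standup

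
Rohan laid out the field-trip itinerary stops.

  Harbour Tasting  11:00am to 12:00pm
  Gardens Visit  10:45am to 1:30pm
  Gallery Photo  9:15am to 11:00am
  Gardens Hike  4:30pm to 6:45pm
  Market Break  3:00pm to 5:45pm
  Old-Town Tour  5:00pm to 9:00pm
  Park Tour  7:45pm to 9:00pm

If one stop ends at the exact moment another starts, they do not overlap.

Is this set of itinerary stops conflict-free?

No

Sorted by start: Gallery Photo, Gardens Visit, Harbour Tasting, Market Break, Gardens Hike, Old-Town Tour, Park Tour.
Gardens Visit starts before Gallery Photo ends → Gallery Photo and Gardens Visit overlap.
That's a conflict, so the schedule is not conflict-free.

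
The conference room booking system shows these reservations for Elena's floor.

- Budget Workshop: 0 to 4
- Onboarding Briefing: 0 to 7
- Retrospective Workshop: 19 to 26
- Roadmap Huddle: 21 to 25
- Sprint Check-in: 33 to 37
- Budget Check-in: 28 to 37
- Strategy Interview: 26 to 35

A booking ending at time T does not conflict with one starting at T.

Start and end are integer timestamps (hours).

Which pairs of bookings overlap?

Sorted by start: Budget Workshop, Onboarding Briefing, Retrospective Workshop, Roadmap Huddle, Strategy Interview, Budget Check-in, Sprint Check-in.
Onboarding Briefing starts before Budget Workshop ends → Budget Workshop and Onboarding Briefing overlap.
Retrospective Workshop starts after Budget Workshop ends — done with Budget Workshop.
Retrospective Workshop starts after Onboarding Briefing ends — done with Onboarding Briefing.
Roadmap Huddle starts before Retrospective Workshop ends → Retrospective Workshop and Roadmap Huddle overlap.
Strategy Interview starts exactly when Retrospective Workshop ends (back-to-back, no overlap) — done with Retrospective Workshop.
Strategy Interview starts after Roadmap Huddle ends — done with Roadmap Huddle.
Budget Check-in starts before Strategy Interview ends → Strategy Interview and Budget Check-in overlap.
Sprint Check-in starts before Strategy Interview ends → Strategy Interview and Sprint Check-in overlap.
Sprint Check-in starts before Budget Check-in ends → Budget Check-in and Sprint Check-in overlap.

Budget Check-in & Sprint Check-in, Budget Check-in & Strategy Interview, Budget Workshop & Onboarding Briefing, Retrospective Workshop & Roadmap Huddle, Sprint Check-in & Strategy Interview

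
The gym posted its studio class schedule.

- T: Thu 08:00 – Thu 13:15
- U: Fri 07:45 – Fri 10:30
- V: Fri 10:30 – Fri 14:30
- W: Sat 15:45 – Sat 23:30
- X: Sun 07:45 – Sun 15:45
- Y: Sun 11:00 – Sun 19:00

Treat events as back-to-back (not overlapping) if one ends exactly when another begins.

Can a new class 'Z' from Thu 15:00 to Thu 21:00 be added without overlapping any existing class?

T: ends Thu 13:15 at or before Z starts Thu 15:00 → clear.
U: starts Fri 07:45 at or after Z ends Thu 21:00 → clear.
V: starts Fri 10:30 at or after Z ends Thu 21:00 → clear.
W: starts Sat 15:45 at or after Z ends Thu 21:00 → clear.
X: starts Sun 07:45 at or after Z ends Thu 21:00 → clear.
Y: starts Sun 11:00 at or after Z ends Thu 21:00 → clear.

Yes — the slot is free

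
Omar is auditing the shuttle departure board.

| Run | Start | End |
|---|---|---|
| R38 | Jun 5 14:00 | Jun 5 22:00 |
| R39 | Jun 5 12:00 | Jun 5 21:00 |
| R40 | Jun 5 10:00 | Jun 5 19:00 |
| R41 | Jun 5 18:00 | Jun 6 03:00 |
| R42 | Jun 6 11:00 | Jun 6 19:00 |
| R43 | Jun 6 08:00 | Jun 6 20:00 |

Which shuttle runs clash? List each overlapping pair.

Two intervals overlap when each starts before the other ends.
Sorted by start: R40, R39, R38, R41, R43, R42.
R39 starts before R40 ends → R40 and R39 overlap.
R38 starts before R40 ends → R40 and R38 overlap.
R41 starts before R40 ends → R40 and R41 overlap.
R43 starts after R40 ends — done with R40.
R38 starts before R39 ends → R39 and R38 overlap.
R41 starts before R39 ends → R39 and R41 overlap.
R43 starts after R39 ends — done with R39.
R41 starts before R38 ends → R38 and R41 overlap.
R43 starts after R38 ends — done with R38.
R43 starts after R41 ends — done with R41.
R42 starts before R43 ends → R43 and R42 overlap.

R38 & R39, R38 & R40, R38 & R41, R39 & R40, R39 & R41, R40 & R41, R42 & R43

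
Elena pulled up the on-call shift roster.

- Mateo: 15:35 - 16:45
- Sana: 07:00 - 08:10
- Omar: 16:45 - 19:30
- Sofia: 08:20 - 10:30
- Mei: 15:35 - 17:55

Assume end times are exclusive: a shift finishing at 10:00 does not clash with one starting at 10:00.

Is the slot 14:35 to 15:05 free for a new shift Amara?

Yes — the slot is free

Sana: ends 08:10 at or before Amara starts 14:35 → clear.
Sofia: ends 10:30 at or before Amara starts 14:35 → clear.
Mateo: starts 15:35 at or after Amara ends 15:05 → clear.
Mei: starts 15:35 at or after Amara ends 15:05 → clear.
Omar: starts 16:45 at or after Amara ends 15:05 → clear.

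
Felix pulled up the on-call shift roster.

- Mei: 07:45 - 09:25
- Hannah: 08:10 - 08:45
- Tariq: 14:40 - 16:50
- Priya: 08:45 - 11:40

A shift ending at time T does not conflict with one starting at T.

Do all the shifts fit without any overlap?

No

Sorted by start: Mei, Hannah, Priya, Tariq.
Hannah starts before Mei ends → Mei and Hannah overlap.
That's a conflict, so the schedule is not conflict-free.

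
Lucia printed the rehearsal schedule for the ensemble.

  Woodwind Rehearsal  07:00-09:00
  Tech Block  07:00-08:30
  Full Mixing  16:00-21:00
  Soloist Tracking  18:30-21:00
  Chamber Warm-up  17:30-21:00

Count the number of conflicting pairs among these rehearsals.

4

Check each pair: they overlap iff neither finishes before the other starts.
Sorted by start: Woodwind Rehearsal, Tech Block, Full Mixing, Chamber Warm-up, Soloist Tracking.
Tech Block starts before Woodwind Rehearsal ends → Woodwind Rehearsal and Tech Block overlap.
Full Mixing starts after Woodwind Rehearsal ends, so Woodwind Rehearsal has no further overlaps.
Full Mixing starts after Tech Block ends, so Tech Block has no further overlaps.
Chamber Warm-up starts before Full Mixing ends → Full Mixing and Chamber Warm-up overlap.
Soloist Tracking starts before Full Mixing ends → Full Mixing and Soloist Tracking overlap.
Soloist Tracking starts before Chamber Warm-up ends → Chamber Warm-up and Soloist Tracking overlap.
Overlapping pairs: Chamber Warm-up & Full Mixing, Chamber Warm-up & Soloist Tracking, Full Mixing & Soloist Tracking, Tech Block & Woodwind Rehearsal — 4 in total.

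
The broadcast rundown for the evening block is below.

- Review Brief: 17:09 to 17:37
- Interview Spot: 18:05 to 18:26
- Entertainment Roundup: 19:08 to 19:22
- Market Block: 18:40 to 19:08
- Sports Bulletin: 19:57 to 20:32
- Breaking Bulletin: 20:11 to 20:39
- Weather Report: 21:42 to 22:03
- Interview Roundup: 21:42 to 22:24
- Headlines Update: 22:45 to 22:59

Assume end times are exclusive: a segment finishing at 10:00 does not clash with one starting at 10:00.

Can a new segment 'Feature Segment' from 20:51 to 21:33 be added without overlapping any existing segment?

Yes — the slot is free

Review Brief: ends 17:37 at or before Feature Segment starts 20:51 → clear.
Interview Spot: ends 18:26 at or before Feature Segment starts 20:51 → clear.
Market Block: ends 19:08 at or before Feature Segment starts 20:51 → clear.
Entertainment Roundup: ends 19:22 at or before Feature Segment starts 20:51 → clear.
Sports Bulletin: ends 20:32 at or before Feature Segment starts 20:51 → clear.
Breaking Bulletin: ends 20:39 at or before Feature Segment starts 20:51 → clear.
Weather Report: starts 21:42 at or after Feature Segment ends 21:33 → clear.
Interview Roundup: starts 21:42 at or after Feature Segment ends 21:33 → clear.
Headlines Update: starts 22:45 at or after Feature Segment ends 21:33 → clear.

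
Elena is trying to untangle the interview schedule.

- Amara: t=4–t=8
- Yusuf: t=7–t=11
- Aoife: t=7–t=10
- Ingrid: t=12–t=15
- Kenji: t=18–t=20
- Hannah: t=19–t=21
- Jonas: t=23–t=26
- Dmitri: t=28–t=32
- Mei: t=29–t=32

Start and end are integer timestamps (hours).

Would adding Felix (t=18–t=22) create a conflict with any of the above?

Yes — it overlaps Hannah, Kenji

Amara: ends t=8 at or before Felix starts t=18 → clear.
Yusuf: ends t=11 at or before Felix starts t=18 → clear.
Aoife: ends t=10 at or before Felix starts t=18 → clear.
Ingrid: ends t=15 at or before Felix starts t=18 → clear.
Kenji: starts t=18 before Felix ends t=22, and ends t=20 after Felix starts t=18 → overlap.
Hannah: starts t=19 before Felix ends t=22, and ends t=21 after Felix starts t=18 → overlap.
Jonas: starts t=23 at or after Felix ends t=22 → clear.
Dmitri: starts t=28 at or after Felix ends t=22 → clear.
Mei: starts t=29 at or after Felix ends t=22 → clear.
Felix overlaps Kenji, Hannah.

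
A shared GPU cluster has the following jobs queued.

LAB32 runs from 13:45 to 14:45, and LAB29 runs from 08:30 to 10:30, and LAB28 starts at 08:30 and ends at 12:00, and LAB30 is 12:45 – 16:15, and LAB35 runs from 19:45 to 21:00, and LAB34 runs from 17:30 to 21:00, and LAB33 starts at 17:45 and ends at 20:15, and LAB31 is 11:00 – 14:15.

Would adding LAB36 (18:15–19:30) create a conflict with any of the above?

Yes — it overlaps LAB33, LAB34

LAB28: ends 12:00 at or before LAB36 starts 18:15 → clear.
LAB29: ends 10:30 at or before LAB36 starts 18:15 → clear.
LAB31: ends 14:15 at or before LAB36 starts 18:15 → clear.
LAB30: ends 16:15 at or before LAB36 starts 18:15 → clear.
LAB32: ends 14:45 at or before LAB36 starts 18:15 → clear.
LAB34: starts 17:30 before LAB36 ends 19:30, and ends 21:00 after LAB36 starts 18:15 → overlap.
LAB33: starts 17:45 before LAB36 ends 19:30, and ends 20:15 after LAB36 starts 18:15 → overlap.
LAB35: starts 19:45 at or after LAB36 ends 19:30 → clear.
LAB36 overlaps LAB33, LAB34.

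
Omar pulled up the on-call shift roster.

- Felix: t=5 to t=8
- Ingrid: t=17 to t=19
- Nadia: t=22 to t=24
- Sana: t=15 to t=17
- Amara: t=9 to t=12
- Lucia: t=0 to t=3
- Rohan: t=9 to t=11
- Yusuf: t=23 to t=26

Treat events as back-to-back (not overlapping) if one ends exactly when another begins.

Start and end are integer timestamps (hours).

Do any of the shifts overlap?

Two intervals overlap when each starts before the other ends.
Sorted by start: Lucia, Felix, Rohan, Amara, Sana, Ingrid, Nadia, Yusuf.
Felix starts after Lucia ends, so Lucia has no further overlaps.
Rohan starts after Felix ends, so Felix has no further overlaps.
Amara starts before Rohan ends → Rohan and Amara overlap.
That's a conflict, so the schedule is not conflict-free.

Yes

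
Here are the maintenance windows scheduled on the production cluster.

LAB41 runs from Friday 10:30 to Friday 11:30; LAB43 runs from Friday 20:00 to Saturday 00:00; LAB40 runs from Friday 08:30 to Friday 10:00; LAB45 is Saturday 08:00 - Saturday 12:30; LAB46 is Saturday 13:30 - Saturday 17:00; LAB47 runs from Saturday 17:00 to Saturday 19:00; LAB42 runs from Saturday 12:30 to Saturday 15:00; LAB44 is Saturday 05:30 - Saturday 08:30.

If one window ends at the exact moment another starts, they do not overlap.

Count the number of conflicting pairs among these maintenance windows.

2

Sorted by start: LAB40, LAB41, LAB43, LAB44, LAB45, LAB42, LAB46, LAB47.
LAB41 starts after LAB40 ends, so nothing later overlaps LAB40 either.
LAB43 starts after LAB41 ends, so nothing later overlaps LAB41 either.
LAB44 starts after LAB43 ends, so nothing later overlaps LAB43 either.
LAB45 starts before LAB44 ends → LAB44 and LAB45 overlap.
LAB42 starts after LAB44 ends, so nothing later overlaps LAB44 either.
LAB42 starts exactly when LAB45 ends (back-to-back, no overlap), so nothing later overlaps LAB45 either.
LAB46 starts before LAB42 ends → LAB42 and LAB46 overlap.
LAB47 starts after LAB42 ends.
LAB47 starts exactly when LAB46 ends (back-to-back, no overlap).
Overlapping pairs: LAB42 & LAB46, LAB44 & LAB45 — 2 in total.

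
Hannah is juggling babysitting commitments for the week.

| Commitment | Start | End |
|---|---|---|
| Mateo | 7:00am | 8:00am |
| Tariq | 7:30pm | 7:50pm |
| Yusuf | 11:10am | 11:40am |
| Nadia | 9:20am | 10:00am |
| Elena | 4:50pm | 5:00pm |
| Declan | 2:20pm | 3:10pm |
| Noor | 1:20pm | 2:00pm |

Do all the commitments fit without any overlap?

Sorted by start: Mateo, Nadia, Yusuf, Noor, Declan, Elena, Tariq.
Nadia starts after Mateo ends, so nothing later overlaps Mateo either.
Yusuf starts after Nadia ends, so nothing later overlaps Nadia either.
Noor starts after Yusuf ends, so nothing later overlaps Yusuf either.
Declan starts after Noor ends, so nothing later overlaps Noor either.
Elena starts after Declan ends, so nothing later overlaps Declan either.
Tariq starts after Elena ends.
Every pair is clear; the schedule has no overlaps.

Yes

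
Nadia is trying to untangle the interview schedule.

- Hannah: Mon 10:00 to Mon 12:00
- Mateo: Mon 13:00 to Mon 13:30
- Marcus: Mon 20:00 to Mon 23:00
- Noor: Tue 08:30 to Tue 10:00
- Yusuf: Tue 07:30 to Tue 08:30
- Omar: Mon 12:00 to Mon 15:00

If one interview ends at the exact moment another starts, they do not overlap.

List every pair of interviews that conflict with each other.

Check each pair: they overlap iff neither finishes before the other starts.
Sorted by start: Hannah, Omar, Mateo, Marcus, Yusuf, Noor.
Omar starts exactly when Hannah ends (back-to-back, no overlap) — done with Hannah.
Mateo starts before Omar ends → Omar and Mateo overlap.
Marcus starts after Omar ends — done with Omar.
Marcus starts after Mateo ends — done with Mateo.
Yusuf starts after Marcus ends — done with Marcus.
Noor starts exactly when Yusuf ends (back-to-back, no overlap).

Mateo & Omar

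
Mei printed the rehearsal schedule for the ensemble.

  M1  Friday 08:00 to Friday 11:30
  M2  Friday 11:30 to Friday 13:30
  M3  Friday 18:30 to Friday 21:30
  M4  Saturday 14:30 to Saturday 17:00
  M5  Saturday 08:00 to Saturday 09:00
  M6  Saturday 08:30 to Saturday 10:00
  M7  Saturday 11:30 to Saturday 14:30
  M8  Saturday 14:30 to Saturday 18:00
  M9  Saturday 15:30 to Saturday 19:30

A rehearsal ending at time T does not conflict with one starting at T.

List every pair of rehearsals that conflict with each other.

Sorted by start: M1, M2, M3, M5, M6, M7, M4, M8, M9.
M2 starts exactly when M1 ends (back-to-back, no overlap), so M1 has no further overlaps.
M3 starts after M2 ends, so M2 has no further overlaps.
M5 starts after M3 ends, so M3 has no further overlaps.
M6 starts before M5 ends → M5 and M6 overlap.
M7 starts after M5 ends, so M5 has no further overlaps.
M7 starts after M6 ends, so M6 has no further overlaps.
M4 starts exactly when M7 ends (back-to-back, no overlap), so M7 has no further overlaps.
M8 starts before M4 ends → M4 and M8 overlap.
M9 starts before M4 ends → M4 and M9 overlap.
M9 starts before M8 ends → M8 and M9 overlap.

M4 & M8, M4 & M9, M5 & M6, M8 & M9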